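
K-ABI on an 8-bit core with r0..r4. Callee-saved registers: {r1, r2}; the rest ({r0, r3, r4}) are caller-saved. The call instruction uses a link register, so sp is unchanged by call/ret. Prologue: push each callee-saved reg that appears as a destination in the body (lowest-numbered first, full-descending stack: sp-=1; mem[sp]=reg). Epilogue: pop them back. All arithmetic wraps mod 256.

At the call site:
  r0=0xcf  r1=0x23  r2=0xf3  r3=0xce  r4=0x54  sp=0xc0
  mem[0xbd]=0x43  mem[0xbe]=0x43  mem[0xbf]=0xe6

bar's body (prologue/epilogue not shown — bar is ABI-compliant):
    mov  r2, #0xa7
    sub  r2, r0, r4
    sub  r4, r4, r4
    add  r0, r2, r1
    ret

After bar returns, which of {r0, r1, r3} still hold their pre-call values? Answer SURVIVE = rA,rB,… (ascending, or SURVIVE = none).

prologue: push r2 → mem[0xbf]=0xf3, sp=0xbf
body[0] mov  r2, #0xa7 → r2=0xa7
body[1] sub  r2, r0, r4 → r2=0x7b
body[2] sub  r4, r4, r4 → r4=0x00
body[3] add  r0, r2, r1 → r0=0x9e
epilogue: pop r2=0xf3, sp=0xc0
r0: caller-saved, written=True
r1: callee-saved, written=False
r3: caller-saved, written=False

SURVIVE = r1,r3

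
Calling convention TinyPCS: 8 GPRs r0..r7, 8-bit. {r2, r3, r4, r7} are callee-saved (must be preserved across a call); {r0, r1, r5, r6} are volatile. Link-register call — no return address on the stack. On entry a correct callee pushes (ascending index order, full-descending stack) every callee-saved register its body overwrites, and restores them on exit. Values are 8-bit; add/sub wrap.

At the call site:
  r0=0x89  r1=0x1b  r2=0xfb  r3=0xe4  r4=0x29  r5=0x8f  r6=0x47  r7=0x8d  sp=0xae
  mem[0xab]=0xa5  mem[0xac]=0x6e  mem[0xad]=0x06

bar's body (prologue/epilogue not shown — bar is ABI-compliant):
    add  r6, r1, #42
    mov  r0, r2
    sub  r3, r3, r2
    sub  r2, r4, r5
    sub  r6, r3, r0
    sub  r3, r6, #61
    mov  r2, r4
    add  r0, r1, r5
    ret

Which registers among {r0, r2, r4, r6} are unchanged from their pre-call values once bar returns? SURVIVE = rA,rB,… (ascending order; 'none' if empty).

SURVIVE = r2,r4

prologue: push r2 -> mem[0xad]=0xfb, sp=0xad
prologue: push r3 -> mem[0xac]=0xe4, sp=0xac
body[0] add  r6, r1, #42 -> r6=0x45
body[1] mov  r0, r2 -> r0=0xfb
body[2] sub  r3, r3, r2 -> r3=0xe9
body[3] sub  r2, r4, r5 -> r2=0x9a
body[4] sub  r6, r3, r0 -> r6=0xee
body[5] sub  r3, r6, #61 -> r3=0xb1
body[6] mov  r2, r4 -> r2=0x29
body[7] add  r0, r1, r5 -> r0=0xaa
epilogue: pop r3=0xe4, sp=0xad
epilogue: pop r2=0xfb, sp=0xae
r0: caller-saved, written=True
r2: callee-saved, written=True
r4: callee-saved, written=False
r6: caller-saved, written=True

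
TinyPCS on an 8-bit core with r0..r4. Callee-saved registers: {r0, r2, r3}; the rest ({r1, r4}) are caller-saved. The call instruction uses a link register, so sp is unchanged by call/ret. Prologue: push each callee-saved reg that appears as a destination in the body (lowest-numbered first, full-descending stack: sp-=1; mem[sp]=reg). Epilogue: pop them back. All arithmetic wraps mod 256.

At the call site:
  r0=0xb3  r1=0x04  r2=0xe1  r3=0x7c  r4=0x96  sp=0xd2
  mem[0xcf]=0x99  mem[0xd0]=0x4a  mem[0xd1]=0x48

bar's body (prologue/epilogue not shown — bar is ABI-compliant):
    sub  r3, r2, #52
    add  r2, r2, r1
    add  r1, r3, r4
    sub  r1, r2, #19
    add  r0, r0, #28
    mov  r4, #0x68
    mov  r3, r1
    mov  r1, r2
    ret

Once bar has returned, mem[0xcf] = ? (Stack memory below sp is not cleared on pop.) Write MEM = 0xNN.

MEM = 0x7c

prologue: push r0 → mem[0xd1]=0xb3, sp=0xd1
prologue: push r2 → mem[0xd0]=0xe1, sp=0xd0
prologue: push r3 → mem[0xcf]=0x7c, sp=0xcf
body[0] sub  r3, r2, #52 → r3=0xad
body[1] add  r2, r2, r1 → r2=0xe5
body[2] add  r1, r3, r4 → r1=0x43
body[3] sub  r1, r2, #19 → r1=0xd2
body[4] add  r0, r0, #28 → r0=0xcf
body[5] mov  r4, #0x68 → r4=0x68
body[6] mov  r3, r1 → r3=0xd2
body[7] mov  r1, r2 → r1=0xe5
epilogue: pop r3=0x7c, sp=0xd0
epilogue: pop r2=0xe1, sp=0xd1
epilogue: pop r0=0xb3, sp=0xd2
prologue pushed ['r0', 'r2', 'r3'] at ['0xd1', '0xd0', '0xcf']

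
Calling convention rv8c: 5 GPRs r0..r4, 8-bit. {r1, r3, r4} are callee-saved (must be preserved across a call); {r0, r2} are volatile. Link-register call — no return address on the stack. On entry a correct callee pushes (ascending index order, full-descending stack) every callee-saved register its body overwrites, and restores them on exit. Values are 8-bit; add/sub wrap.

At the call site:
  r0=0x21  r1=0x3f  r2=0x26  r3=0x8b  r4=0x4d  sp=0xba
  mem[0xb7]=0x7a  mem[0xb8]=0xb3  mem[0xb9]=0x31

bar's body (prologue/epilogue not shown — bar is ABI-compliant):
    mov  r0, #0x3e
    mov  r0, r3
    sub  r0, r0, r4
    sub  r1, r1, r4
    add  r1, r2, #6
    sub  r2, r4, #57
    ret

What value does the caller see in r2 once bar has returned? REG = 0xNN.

REG = 0x14

prologue: push r1 -> mem[0xb9]=0x3f, sp=0xb9
body[0] mov  r0, #0x3e -> r0=0x3e
body[1] mov  r0, r3 -> r0=0x8b
body[2] sub  r0, r0, r4 -> r0=0x3e
body[3] sub  r1, r1, r4 -> r1=0xf2
body[4] add  r1, r2, #6 -> r1=0x2c
body[5] sub  r2, r4, #57 -> r2=0x14
epilogue: pop r1=0x3f, sp=0xba
r2 is caller-saved -> body value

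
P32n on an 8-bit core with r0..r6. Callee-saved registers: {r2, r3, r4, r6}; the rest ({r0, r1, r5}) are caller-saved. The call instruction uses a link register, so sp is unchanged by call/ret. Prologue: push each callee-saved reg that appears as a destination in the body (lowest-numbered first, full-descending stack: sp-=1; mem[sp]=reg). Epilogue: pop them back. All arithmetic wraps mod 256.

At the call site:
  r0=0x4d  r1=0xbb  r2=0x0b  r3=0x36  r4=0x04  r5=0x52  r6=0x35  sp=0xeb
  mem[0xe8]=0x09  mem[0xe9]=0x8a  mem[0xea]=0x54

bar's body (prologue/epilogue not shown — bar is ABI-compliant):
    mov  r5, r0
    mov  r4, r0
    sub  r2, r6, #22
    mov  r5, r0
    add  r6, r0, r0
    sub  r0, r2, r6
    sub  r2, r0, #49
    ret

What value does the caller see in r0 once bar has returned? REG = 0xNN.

REG = 0x85

prologue: push r2 -> mem[0xea]=0x0b, sp=0xea
prologue: push r4 -> mem[0xe9]=0x04, sp=0xe9
prologue: push r6 -> mem[0xe8]=0x35, sp=0xe8
body[0] mov  r5, r0 -> r5=0x4d
body[1] mov  r4, r0 -> r4=0x4d
body[2] sub  r2, r6, #22 -> r2=0x1f
body[3] mov  r5, r0 -> r5=0x4d
body[4] add  r6, r0, r0 -> r6=0x9a
body[5] sub  r0, r2, r6 -> r0=0x85
body[6] sub  r2, r0, #49 -> r2=0x54
epilogue: pop r6=0x35, sp=0xe9
epilogue: pop r4=0x04, sp=0xea
epilogue: pop r2=0x0b, sp=0xeb
r0 is caller-saved -> body value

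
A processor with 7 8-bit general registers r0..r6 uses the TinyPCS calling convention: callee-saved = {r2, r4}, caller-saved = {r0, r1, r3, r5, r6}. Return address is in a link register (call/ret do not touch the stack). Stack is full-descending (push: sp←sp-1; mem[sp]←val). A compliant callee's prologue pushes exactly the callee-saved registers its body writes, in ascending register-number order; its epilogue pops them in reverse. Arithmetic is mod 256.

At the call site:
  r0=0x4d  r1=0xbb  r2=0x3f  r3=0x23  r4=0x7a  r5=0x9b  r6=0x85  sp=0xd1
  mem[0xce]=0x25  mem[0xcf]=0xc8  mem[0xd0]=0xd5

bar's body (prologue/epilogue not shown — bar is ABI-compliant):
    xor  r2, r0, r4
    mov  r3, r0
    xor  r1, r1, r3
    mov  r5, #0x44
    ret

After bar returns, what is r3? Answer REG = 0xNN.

REG = 0x4d

prologue: push r2 → mem[0xd0]=0x3f, sp=0xd0
body[0] xor  r2, r0, r4 → r2=0x37
body[1] mov  r3, r0 → r3=0x4d
body[2] xor  r1, r1, r3 → r1=0xf6
body[3] mov  r5, #0x44 → r5=0x44
epilogue: pop r2=0x3f, sp=0xd1
r3 is caller-saved → body value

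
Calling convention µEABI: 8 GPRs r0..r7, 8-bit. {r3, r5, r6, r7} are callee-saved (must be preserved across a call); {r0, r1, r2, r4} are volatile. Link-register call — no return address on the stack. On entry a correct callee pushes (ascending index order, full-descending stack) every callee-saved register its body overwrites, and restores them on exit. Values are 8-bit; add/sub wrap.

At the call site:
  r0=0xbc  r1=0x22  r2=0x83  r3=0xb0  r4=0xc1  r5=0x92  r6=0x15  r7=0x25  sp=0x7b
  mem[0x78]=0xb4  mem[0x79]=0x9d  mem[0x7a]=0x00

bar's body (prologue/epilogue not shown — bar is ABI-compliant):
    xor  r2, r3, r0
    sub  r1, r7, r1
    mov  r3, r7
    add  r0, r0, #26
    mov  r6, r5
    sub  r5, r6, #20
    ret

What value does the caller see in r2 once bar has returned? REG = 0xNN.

REG = 0x0c

prologue: push r3 → mem[0x7a]=0xb0, sp=0x7a
prologue: push r5 → mem[0x79]=0x92, sp=0x79
prologue: push r6 → mem[0x78]=0x15, sp=0x78
body[0] xor  r2, r3, r0 → r2=0x0c
body[1] sub  r1, r7, r1 → r1=0x03
body[2] mov  r3, r7 → r3=0x25
body[3] add  r0, r0, #26 → r0=0xd6
body[4] mov  r6, r5 → r6=0x92
body[5] sub  r5, r6, #20 → r5=0x7e
epilogue: pop r6=0x15, sp=0x79
epilogue: pop r5=0x92, sp=0x7a
epilogue: pop r3=0xb0, sp=0x7b
r2 is caller-saved → body value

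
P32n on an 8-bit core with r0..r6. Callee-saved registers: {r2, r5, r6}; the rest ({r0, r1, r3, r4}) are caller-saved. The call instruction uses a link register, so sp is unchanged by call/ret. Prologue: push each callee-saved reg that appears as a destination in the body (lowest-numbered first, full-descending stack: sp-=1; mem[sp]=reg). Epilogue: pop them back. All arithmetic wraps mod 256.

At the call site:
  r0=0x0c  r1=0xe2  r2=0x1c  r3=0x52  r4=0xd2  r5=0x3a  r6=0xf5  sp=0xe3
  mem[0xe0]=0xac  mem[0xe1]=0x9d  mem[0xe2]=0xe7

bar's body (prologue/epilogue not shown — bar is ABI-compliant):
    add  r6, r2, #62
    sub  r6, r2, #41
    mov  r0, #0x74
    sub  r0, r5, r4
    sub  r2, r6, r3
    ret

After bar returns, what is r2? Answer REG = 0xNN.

prologue: push r2 → mem[0xe2]=0x1c, sp=0xe2
prologue: push r6 → mem[0xe1]=0xf5, sp=0xe1
body[0] add  r6, r2, #62 → r6=0x5a
body[1] sub  r6, r2, #41 → r6=0xf3
body[2] mov  r0, #0x74 → r0=0x74
body[3] sub  r0, r5, r4 → r0=0x68
body[4] sub  r2, r6, r3 → r2=0xa1
epilogue: pop r6=0xf5, sp=0xe2
epilogue: pop r2=0x1c, sp=0xe3
r2 is callee-saved → restored

REG = 0x1c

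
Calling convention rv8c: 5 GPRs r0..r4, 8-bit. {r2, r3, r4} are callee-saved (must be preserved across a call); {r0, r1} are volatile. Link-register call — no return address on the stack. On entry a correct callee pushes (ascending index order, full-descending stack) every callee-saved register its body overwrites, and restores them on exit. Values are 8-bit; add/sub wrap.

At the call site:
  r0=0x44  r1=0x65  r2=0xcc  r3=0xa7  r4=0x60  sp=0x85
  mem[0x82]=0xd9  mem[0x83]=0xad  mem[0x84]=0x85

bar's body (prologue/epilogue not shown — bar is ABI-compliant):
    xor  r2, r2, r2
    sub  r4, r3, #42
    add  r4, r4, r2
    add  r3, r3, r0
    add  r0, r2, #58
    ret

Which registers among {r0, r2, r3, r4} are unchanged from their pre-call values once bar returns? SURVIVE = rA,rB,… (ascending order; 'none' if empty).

prologue: push r2 -> mem[0x84]=0xcc, sp=0x84
prologue: push r3 -> mem[0x83]=0xa7, sp=0x83
prologue: push r4 -> mem[0x82]=0x60, sp=0x82
body[0] xor  r2, r2, r2 -> r2=0x00
body[1] sub  r4, r3, #42 -> r4=0x7d
body[2] add  r4, r4, r2 -> r4=0x7d
body[3] add  r3, r3, r0 -> r3=0xeb
body[4] add  r0, r2, #58 -> r0=0x3a
epilogue: pop r4=0x60, sp=0x83
epilogue: pop r3=0xa7, sp=0x84
epilogue: pop r2=0xcc, sp=0x85
r0: caller-saved, written=True
r2: callee-saved, written=True
r3: callee-saved, written=True
r4: callee-saved, written=True

SURVIVE = r2,r3,r4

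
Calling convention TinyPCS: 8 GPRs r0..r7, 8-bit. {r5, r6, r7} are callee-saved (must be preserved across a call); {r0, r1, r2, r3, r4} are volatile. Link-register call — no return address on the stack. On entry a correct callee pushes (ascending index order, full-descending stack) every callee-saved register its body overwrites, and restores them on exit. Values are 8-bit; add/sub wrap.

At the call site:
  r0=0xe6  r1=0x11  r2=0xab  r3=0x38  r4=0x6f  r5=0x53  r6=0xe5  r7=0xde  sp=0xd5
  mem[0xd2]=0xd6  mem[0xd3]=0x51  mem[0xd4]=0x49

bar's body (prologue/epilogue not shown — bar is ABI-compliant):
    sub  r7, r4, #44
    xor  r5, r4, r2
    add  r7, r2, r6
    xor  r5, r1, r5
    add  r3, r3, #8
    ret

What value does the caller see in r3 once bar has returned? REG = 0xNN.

prologue: push r5 -> mem[0xd4]=0x53, sp=0xd4
prologue: push r7 -> mem[0xd3]=0xde, sp=0xd3
body[0] sub  r7, r4, #44 -> r7=0x43
body[1] xor  r5, r4, r2 -> r5=0xc4
body[2] add  r7, r2, r6 -> r7=0x90
body[3] xor  r5, r1, r5 -> r5=0xd5
body[4] add  r3, r3, #8 -> r3=0x40
epilogue: pop r7=0xde, sp=0xd4
epilogue: pop r5=0x53, sp=0xd5
r3 is caller-saved -> body value

REG = 0x40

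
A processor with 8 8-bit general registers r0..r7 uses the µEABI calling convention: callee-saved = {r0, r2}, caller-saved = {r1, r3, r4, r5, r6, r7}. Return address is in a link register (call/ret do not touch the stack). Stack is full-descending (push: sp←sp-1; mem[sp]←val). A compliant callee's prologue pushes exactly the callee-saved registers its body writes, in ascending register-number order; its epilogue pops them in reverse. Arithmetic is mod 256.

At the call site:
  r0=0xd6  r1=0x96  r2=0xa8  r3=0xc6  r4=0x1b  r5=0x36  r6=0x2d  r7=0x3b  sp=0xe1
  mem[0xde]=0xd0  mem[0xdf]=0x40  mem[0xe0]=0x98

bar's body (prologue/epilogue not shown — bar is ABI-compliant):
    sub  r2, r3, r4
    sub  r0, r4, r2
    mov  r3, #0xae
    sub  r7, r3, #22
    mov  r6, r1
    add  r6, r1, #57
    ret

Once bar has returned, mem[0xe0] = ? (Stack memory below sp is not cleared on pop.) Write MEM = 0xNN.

prologue: push r0 -> mem[0xe0]=0xd6, sp=0xe0
prologue: push r2 -> mem[0xdf]=0xa8, sp=0xdf
body[0] sub  r2, r3, r4 -> r2=0xab
body[1] sub  r0, r4, r2 -> r0=0x70
body[2] mov  r3, #0xae -> r3=0xae
body[3] sub  r7, r3, #22 -> r7=0x98
body[4] mov  r6, r1 -> r6=0x96
body[5] add  r6, r1, #57 -> r6=0xcf
epilogue: pop r2=0xa8, sp=0xe0
epilogue: pop r0=0xd6, sp=0xe1
prologue pushed ['r0', 'r2'] at ['0xe0', '0xdf']

MEM = 0xd6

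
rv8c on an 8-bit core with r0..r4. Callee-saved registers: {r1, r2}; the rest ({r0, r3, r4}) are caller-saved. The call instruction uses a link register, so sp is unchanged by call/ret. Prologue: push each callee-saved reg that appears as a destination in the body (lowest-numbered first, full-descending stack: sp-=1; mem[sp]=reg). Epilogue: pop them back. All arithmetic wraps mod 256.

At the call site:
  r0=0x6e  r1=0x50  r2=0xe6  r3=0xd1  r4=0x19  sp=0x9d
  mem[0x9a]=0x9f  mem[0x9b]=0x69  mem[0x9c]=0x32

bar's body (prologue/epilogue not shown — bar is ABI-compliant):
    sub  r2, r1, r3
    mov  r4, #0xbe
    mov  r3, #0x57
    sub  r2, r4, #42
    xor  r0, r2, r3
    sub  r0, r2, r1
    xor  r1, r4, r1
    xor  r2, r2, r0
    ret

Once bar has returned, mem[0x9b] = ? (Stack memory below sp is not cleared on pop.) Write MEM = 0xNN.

MEM = 0xe6

prologue: push r1 -> mem[0x9c]=0x50, sp=0x9c
prologue: push r2 -> mem[0x9b]=0xe6, sp=0x9b
body[0] sub  r2, r1, r3 -> r2=0x7f
body[1] mov  r4, #0xbe -> r4=0xbe
body[2] mov  r3, #0x57 -> r3=0x57
body[3] sub  r2, r4, #42 -> r2=0x94
body[4] xor  r0, r2, r3 -> r0=0xc3
body[5] sub  r0, r2, r1 -> r0=0x44
body[6] xor  r1, r4, r1 -> r1=0xee
body[7] xor  r2, r2, r0 -> r2=0xd0
epilogue: pop r2=0xe6, sp=0x9c
epilogue: pop r1=0x50, sp=0x9d
prologue pushed ['r1', 'r2'] at ['0x9c', '0x9b']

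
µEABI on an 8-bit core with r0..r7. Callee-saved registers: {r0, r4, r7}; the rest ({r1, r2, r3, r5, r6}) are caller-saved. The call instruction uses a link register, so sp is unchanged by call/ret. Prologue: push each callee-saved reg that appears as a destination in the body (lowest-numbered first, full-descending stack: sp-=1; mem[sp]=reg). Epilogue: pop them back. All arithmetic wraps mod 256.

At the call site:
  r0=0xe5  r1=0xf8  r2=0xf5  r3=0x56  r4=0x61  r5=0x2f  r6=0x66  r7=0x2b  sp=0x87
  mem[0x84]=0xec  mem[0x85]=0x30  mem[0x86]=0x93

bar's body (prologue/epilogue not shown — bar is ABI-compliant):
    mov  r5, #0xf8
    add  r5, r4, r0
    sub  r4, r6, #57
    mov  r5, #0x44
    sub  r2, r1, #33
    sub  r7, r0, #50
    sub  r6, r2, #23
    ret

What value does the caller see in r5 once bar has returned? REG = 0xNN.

REG = 0x44

prologue: push r4 -> mem[0x86]=0x61, sp=0x86
prologue: push r7 -> mem[0x85]=0x2b, sp=0x85
body[0] mov  r5, #0xf8 -> r5=0xf8
body[1] add  r5, r4, r0 -> r5=0x46
body[2] sub  r4, r6, #57 -> r4=0x2d
body[3] mov  r5, #0x44 -> r5=0x44
body[4] sub  r2, r1, #33 -> r2=0xd7
body[5] sub  r7, r0, #50 -> r7=0xb3
body[6] sub  r6, r2, #23 -> r6=0xc0
epilogue: pop r7=0x2b, sp=0x86
epilogue: pop r4=0x61, sp=0x87
r5 is caller-saved -> body value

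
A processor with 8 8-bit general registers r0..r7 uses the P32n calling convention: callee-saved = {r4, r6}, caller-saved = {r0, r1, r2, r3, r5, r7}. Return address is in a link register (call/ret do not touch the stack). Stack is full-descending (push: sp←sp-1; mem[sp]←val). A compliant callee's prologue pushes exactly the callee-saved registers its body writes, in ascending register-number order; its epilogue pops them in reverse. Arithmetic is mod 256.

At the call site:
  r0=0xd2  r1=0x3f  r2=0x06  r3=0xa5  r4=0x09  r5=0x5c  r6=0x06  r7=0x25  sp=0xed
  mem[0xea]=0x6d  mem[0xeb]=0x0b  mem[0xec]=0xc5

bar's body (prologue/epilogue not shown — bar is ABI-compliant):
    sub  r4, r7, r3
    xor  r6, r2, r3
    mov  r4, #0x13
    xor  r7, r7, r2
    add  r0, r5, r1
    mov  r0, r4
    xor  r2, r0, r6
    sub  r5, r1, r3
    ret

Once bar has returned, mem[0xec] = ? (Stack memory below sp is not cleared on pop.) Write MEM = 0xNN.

prologue: push r4 → mem[0xec]=0x09, sp=0xec
prologue: push r6 → mem[0xeb]=0x06, sp=0xeb
body[0] sub  r4, r7, r3 → r4=0x80
body[1] xor  r6, r2, r3 → r6=0xa3
body[2] mov  r4, #0x13 → r4=0x13
body[3] xor  r7, r7, r2 → r7=0x23
body[4] add  r0, r5, r1 → r0=0x9b
body[5] mov  r0, r4 → r0=0x13
body[6] xor  r2, r0, r6 → r2=0xb0
body[7] sub  r5, r1, r3 → r5=0x9a
epilogue: pop r6=0x06, sp=0xec
epilogue: pop r4=0x09, sp=0xed
prologue pushed ['r4', 'r6'] at ['0xec', '0xeb']

MEM = 0x09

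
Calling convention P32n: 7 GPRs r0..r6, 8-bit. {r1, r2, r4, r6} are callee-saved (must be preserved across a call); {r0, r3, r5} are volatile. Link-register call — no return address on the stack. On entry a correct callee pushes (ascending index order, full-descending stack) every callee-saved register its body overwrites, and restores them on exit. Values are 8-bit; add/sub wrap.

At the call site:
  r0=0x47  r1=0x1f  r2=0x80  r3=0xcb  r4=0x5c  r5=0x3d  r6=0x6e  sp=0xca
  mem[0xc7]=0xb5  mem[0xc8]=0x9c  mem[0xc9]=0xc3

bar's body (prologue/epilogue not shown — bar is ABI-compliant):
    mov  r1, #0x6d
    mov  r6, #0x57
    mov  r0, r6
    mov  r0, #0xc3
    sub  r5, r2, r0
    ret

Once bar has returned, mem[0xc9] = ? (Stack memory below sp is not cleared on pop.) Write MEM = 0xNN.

MEM = 0x1f

prologue: push r1 → mem[0xc9]=0x1f, sp=0xc9
prologue: push r6 → mem[0xc8]=0x6e, sp=0xc8
body[0] mov  r1, #0x6d → r1=0x6d
body[1] mov  r6, #0x57 → r6=0x57
body[2] mov  r0, r6 → r0=0x57
body[3] mov  r0, #0xc3 → r0=0xc3
body[4] sub  r5, r2, r0 → r5=0xbd
epilogue: pop r6=0x6e, sp=0xc9
epilogue: pop r1=0x1f, sp=0xca
prologue pushed ['r1', 'r6'] at ['0xc9', '0xc8']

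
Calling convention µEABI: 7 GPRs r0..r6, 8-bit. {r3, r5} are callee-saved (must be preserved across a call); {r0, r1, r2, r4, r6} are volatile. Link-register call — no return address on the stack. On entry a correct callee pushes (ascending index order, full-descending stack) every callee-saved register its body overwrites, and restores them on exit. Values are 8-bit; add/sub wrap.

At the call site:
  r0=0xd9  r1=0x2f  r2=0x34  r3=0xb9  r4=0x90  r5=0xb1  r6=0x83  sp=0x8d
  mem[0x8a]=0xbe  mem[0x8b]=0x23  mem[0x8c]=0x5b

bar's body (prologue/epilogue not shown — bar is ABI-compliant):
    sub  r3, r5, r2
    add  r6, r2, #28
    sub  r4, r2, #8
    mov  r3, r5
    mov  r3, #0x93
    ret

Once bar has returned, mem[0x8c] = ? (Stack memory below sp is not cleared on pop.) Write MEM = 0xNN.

prologue: push r3 -> mem[0x8c]=0xb9, sp=0x8c
body[0] sub  r3, r5, r2 -> r3=0x7d
body[1] add  r6, r2, #28 -> r6=0x50
body[2] sub  r4, r2, #8 -> r4=0x2c
body[3] mov  r3, r5 -> r3=0xb1
body[4] mov  r3, #0x93 -> r3=0x93
epilogue: pop r3=0xb9, sp=0x8d
prologue pushed ['r3'] at ['0x8c']

MEM = 0xb9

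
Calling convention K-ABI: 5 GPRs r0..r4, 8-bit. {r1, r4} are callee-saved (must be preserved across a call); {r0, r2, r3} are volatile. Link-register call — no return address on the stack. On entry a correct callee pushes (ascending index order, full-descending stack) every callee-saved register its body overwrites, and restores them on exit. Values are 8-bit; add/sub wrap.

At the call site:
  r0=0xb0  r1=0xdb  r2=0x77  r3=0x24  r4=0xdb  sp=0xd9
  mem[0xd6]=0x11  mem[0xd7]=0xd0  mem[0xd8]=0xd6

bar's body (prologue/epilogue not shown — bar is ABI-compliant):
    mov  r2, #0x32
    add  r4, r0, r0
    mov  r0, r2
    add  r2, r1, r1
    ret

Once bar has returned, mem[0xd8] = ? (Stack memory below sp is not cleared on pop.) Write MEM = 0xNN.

MEM = 0xdb

prologue: push r4 → mem[0xd8]=0xdb, sp=0xd8
body[0] mov  r2, #0x32 → r2=0x32
body[1] add  r4, r0, r0 → r4=0x60
body[2] mov  r0, r2 → r0=0x32
body[3] add  r2, r1, r1 → r2=0xb6
epilogue: pop r4=0xdb, sp=0xd9
prologue pushed ['r4'] at ['0xd8']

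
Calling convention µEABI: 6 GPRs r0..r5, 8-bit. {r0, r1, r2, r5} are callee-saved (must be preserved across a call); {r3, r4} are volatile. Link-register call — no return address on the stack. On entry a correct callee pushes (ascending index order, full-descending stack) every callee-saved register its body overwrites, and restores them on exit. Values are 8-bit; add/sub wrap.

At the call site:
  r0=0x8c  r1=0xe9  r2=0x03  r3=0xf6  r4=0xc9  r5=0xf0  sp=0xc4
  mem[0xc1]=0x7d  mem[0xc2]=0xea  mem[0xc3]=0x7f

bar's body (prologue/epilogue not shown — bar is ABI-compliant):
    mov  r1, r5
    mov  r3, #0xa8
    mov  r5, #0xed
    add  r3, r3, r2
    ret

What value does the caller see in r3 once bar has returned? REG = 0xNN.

prologue: push r1 -> mem[0xc3]=0xe9, sp=0xc3
prologue: push r5 -> mem[0xc2]=0xf0, sp=0xc2
body[0] mov  r1, r5 -> r1=0xf0
body[1] mov  r3, #0xa8 -> r3=0xa8
body[2] mov  r5, #0xed -> r5=0xed
body[3] add  r3, r3, r2 -> r3=0xab
epilogue: pop r5=0xf0, sp=0xc3
epilogue: pop r1=0xe9, sp=0xc4
r3 is caller-saved -> body value

REG = 0xab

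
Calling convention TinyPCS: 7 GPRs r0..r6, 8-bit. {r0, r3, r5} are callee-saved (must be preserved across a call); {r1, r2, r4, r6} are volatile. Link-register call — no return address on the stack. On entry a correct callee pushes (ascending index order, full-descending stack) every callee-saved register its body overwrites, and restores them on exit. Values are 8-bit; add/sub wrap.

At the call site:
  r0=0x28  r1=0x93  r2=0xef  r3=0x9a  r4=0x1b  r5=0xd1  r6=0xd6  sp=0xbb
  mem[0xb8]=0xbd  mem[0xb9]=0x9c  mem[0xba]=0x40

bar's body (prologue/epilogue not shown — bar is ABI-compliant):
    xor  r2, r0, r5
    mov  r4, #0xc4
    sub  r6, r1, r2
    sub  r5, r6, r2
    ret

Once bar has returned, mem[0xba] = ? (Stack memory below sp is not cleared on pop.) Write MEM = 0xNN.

prologue: push r5 → mem[0xba]=0xd1, sp=0xba
body[0] xor  r2, r0, r5 → r2=0xf9
body[1] mov  r4, #0xc4 → r4=0xc4
body[2] sub  r6, r1, r2 → r6=0x9a
body[3] sub  r5, r6, r2 → r5=0xa1
epilogue: pop r5=0xd1, sp=0xbb
prologue pushed ['r5'] at ['0xba']

MEM = 0xd1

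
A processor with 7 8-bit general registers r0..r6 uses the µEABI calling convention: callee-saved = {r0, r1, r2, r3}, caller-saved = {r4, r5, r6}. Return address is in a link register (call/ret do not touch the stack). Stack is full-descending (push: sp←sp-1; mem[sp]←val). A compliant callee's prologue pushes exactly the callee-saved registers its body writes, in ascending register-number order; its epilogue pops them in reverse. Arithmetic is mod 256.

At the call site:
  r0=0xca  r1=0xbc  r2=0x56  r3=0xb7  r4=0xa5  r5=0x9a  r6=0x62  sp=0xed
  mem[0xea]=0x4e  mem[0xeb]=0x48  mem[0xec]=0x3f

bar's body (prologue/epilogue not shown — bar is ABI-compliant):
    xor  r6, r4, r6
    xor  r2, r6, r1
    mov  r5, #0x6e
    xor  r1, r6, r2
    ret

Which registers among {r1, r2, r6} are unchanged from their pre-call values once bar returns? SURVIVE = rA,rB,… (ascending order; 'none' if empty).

SURVIVE = r1,r2

prologue: push r1 → mem[0xec]=0xbc, sp=0xec
prologue: push r2 → mem[0xeb]=0x56, sp=0xeb
body[0] xor  r6, r4, r6 → r6=0xc7
body[1] xor  r2, r6, r1 → r2=0x7b
body[2] mov  r5, #0x6e → r5=0x6e
body[3] xor  r1, r6, r2 → r1=0xbc
epilogue: pop r2=0x56, sp=0xec
epilogue: pop r1=0xbc, sp=0xed
r1: callee-saved, written=True
r2: callee-saved, written=True
r6: caller-saved, written=True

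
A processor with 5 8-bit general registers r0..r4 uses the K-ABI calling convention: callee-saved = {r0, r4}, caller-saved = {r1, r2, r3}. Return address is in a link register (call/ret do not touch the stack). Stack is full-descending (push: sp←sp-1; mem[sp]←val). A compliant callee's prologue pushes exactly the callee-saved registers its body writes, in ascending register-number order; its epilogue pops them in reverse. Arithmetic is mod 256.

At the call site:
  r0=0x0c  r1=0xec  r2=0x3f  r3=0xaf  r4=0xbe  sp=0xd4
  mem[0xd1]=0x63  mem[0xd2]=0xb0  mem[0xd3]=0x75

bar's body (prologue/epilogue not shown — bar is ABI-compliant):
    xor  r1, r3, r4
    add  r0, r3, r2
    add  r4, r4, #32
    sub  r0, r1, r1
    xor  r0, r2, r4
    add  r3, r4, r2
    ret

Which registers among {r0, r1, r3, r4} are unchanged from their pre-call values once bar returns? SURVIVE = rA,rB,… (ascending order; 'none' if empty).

SURVIVE = r0,r4

prologue: push r0 -> mem[0xd3]=0x0c, sp=0xd3
prologue: push r4 -> mem[0xd2]=0xbe, sp=0xd2
body[0] xor  r1, r3, r4 -> r1=0x11
body[1] add  r0, r3, r2 -> r0=0xee
body[2] add  r4, r4, #32 -> r4=0xde
body[3] sub  r0, r1, r1 -> r0=0x00
body[4] xor  r0, r2, r4 -> r0=0xe1
body[5] add  r3, r4, r2 -> r3=0x1d
epilogue: pop r4=0xbe, sp=0xd3
epilogue: pop r0=0x0c, sp=0xd4
r0: callee-saved, written=True
r1: caller-saved, written=True
r3: caller-saved, written=True
r4: callee-saved, written=True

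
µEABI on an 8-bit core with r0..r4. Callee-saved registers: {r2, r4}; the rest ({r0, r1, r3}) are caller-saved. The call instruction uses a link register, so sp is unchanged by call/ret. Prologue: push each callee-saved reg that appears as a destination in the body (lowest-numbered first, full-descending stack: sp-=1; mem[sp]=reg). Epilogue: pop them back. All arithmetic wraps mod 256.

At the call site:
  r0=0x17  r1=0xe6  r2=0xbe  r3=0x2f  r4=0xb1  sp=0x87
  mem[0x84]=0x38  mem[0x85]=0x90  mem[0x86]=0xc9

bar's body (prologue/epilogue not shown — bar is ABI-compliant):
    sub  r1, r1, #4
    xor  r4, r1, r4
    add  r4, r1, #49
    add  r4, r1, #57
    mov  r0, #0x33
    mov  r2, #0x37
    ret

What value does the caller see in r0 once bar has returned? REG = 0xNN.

REG = 0x33

prologue: push r2 -> mem[0x86]=0xbe, sp=0x86
prologue: push r4 -> mem[0x85]=0xb1, sp=0x85
body[0] sub  r1, r1, #4 -> r1=0xe2
body[1] xor  r4, r1, r4 -> r4=0x53
body[2] add  r4, r1, #49 -> r4=0x13
body[3] add  r4, r1, #57 -> r4=0x1b
body[4] mov  r0, #0x33 -> r0=0x33
body[5] mov  r2, #0x37 -> r2=0x37
epilogue: pop r4=0xb1, sp=0x86
epilogue: pop r2=0xbe, sp=0x87
r0 is caller-saved -> body value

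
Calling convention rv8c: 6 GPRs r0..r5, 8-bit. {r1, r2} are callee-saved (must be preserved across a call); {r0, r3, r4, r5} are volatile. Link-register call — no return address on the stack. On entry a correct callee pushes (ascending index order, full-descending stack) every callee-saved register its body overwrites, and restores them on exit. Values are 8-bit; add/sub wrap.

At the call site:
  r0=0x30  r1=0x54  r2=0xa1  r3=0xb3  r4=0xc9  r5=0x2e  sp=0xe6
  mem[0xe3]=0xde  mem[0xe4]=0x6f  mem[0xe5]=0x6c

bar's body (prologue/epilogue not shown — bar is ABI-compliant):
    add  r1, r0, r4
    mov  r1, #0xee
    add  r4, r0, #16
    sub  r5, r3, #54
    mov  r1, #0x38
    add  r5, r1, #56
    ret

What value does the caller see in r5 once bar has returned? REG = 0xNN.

REG = 0x70

prologue: push r1 -> mem[0xe5]=0x54, sp=0xe5
body[0] add  r1, r0, r4 -> r1=0xf9
body[1] mov  r1, #0xee -> r1=0xee
body[2] add  r4, r0, #16 -> r4=0x40
body[3] sub  r5, r3, #54 -> r5=0x7d
body[4] mov  r1, #0x38 -> r1=0x38
body[5] add  r5, r1, #56 -> r5=0x70
epilogue: pop r1=0x54, sp=0xe6
r5 is caller-saved -> body value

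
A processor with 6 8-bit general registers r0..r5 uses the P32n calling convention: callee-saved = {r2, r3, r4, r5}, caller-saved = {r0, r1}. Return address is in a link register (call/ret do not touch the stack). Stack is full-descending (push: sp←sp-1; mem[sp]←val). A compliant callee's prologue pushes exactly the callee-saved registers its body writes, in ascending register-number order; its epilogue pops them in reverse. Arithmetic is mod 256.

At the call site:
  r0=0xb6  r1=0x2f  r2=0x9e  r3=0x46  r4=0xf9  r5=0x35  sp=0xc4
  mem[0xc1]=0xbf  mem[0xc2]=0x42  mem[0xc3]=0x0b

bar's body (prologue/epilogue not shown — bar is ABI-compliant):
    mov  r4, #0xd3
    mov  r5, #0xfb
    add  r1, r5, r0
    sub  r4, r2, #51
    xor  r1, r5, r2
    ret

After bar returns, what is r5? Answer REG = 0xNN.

prologue: push r4 → mem[0xc3]=0xf9, sp=0xc3
prologue: push r5 → mem[0xc2]=0x35, sp=0xc2
body[0] mov  r4, #0xd3 → r4=0xd3
body[1] mov  r5, #0xfb → r5=0xfb
body[2] add  r1, r5, r0 → r1=0xb1
body[3] sub  r4, r2, #51 → r4=0x6b
body[4] xor  r1, r5, r2 → r1=0x65
epilogue: pop r5=0x35, sp=0xc3
epilogue: pop r4=0xf9, sp=0xc4
r5 is callee-saved → restored

REG = 0x35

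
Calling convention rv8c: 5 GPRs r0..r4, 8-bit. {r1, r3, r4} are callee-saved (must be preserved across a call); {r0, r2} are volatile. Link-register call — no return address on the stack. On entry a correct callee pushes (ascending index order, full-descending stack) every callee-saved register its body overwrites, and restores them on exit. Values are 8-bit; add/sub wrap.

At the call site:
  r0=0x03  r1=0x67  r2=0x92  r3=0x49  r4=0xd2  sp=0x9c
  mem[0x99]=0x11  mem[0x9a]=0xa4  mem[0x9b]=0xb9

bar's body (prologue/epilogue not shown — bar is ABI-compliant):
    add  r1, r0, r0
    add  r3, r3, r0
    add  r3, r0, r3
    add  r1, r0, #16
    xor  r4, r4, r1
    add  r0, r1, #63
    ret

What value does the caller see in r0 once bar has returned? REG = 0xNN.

prologue: push r1 -> mem[0x9b]=0x67, sp=0x9b
prologue: push r3 -> mem[0x9a]=0x49, sp=0x9a
prologue: push r4 -> mem[0x99]=0xd2, sp=0x99
body[0] add  r1, r0, r0 -> r1=0x06
body[1] add  r3, r3, r0 -> r3=0x4c
body[2] add  r3, r0, r3 -> r3=0x4f
body[3] add  r1, r0, #16 -> r1=0x13
body[4] xor  r4, r4, r1 -> r4=0xc1
body[5] add  r0, r1, #63 -> r0=0x52
epilogue: pop r4=0xd2, sp=0x9a
epilogue: pop r3=0x49, sp=0x9b
epilogue: pop r1=0x67, sp=0x9c
r0 is caller-saved -> body value

REG = 0x52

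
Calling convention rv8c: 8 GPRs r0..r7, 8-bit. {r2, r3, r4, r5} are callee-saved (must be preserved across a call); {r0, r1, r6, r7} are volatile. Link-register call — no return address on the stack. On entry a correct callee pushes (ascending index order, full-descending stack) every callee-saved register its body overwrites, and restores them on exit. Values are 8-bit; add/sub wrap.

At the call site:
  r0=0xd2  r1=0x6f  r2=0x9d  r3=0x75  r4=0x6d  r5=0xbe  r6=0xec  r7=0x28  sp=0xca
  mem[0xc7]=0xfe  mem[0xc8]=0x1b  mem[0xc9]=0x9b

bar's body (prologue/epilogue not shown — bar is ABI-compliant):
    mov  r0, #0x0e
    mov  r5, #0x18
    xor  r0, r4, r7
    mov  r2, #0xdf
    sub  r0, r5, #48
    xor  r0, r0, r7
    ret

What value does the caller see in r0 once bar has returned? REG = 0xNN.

prologue: push r2 -> mem[0xc9]=0x9d, sp=0xc9
prologue: push r5 -> mem[0xc8]=0xbe, sp=0xc8
body[0] mov  r0, #0x0e -> r0=0x0e
body[1] mov  r5, #0x18 -> r5=0x18
body[2] xor  r0, r4, r7 -> r0=0x45
body[3] mov  r2, #0xdf -> r2=0xdf
body[4] sub  r0, r5, #48 -> r0=0xe8
body[5] xor  r0, r0, r7 -> r0=0xc0
epilogue: pop r5=0xbe, sp=0xc9
epilogue: pop r2=0x9d, sp=0xca
r0 is caller-saved -> body value

REG = 0xc0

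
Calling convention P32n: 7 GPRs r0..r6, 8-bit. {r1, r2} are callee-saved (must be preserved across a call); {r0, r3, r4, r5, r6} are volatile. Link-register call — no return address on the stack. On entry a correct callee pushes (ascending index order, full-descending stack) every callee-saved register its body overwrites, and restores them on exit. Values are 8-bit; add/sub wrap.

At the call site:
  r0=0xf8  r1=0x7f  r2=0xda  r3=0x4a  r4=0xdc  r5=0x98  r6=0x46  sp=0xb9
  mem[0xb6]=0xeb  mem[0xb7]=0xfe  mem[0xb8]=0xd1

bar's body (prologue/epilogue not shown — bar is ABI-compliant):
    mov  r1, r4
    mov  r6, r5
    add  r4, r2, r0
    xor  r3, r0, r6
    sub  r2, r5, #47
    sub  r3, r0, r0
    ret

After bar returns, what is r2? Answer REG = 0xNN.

prologue: push r1 -> mem[0xb8]=0x7f, sp=0xb8
prologue: push r2 -> mem[0xb7]=0xda, sp=0xb7
body[0] mov  r1, r4 -> r1=0xdc
body[1] mov  r6, r5 -> r6=0x98
body[2] add  r4, r2, r0 -> r4=0xd2
body[3] xor  r3, r0, r6 -> r3=0x60
body[4] sub  r2, r5, #47 -> r2=0x69
body[5] sub  r3, r0, r0 -> r3=0x00
epilogue: pop r2=0xda, sp=0xb8
epilogue: pop r1=0x7f, sp=0xb9
r2 is callee-saved -> restored

REG = 0xda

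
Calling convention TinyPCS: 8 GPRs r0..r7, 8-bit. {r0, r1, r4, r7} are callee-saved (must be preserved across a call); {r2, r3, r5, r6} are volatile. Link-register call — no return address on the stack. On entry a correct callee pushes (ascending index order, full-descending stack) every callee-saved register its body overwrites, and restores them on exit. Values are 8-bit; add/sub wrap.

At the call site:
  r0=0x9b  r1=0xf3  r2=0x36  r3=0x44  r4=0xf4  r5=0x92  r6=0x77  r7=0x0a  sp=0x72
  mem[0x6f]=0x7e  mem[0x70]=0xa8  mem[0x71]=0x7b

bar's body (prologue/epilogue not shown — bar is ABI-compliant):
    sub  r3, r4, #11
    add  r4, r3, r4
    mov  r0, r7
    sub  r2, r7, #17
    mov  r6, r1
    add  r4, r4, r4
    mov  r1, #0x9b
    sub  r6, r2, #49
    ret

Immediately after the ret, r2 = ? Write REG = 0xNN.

REG = 0xf9

prologue: push r0 -> mem[0x71]=0x9b, sp=0x71
prologue: push r1 -> mem[0x70]=0xf3, sp=0x70
prologue: push r4 -> mem[0x6f]=0xf4, sp=0x6f
body[0] sub  r3, r4, #11 -> r3=0xe9
body[1] add  r4, r3, r4 -> r4=0xdd
body[2] mov  r0, r7 -> r0=0x0a
body[3] sub  r2, r7, #17 -> r2=0xf9
body[4] mov  r6, r1 -> r6=0xf3
body[5] add  r4, r4, r4 -> r4=0xba
body[6] mov  r1, #0x9b -> r1=0x9b
body[7] sub  r6, r2, #49 -> r6=0xc8
epilogue: pop r4=0xf4, sp=0x70
epilogue: pop r1=0xf3, sp=0x71
epilogue: pop r0=0x9b, sp=0x72
r2 is caller-saved -> body value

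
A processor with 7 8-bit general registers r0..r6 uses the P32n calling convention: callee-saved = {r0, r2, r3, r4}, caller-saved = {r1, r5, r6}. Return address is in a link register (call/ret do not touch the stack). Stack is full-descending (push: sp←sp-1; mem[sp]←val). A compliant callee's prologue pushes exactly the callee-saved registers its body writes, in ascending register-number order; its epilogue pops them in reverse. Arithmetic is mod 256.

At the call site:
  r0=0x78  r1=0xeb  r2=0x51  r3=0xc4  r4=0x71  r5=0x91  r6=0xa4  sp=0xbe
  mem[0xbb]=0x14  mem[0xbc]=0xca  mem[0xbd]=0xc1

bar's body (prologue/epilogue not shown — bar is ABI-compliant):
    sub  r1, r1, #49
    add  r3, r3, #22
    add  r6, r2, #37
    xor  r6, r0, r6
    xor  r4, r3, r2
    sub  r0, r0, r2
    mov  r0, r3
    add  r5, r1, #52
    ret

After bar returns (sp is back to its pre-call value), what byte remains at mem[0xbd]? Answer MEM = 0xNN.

prologue: push r0 -> mem[0xbd]=0x78, sp=0xbd
prologue: push r3 -> mem[0xbc]=0xc4, sp=0xbc
prologue: push r4 -> mem[0xbb]=0x71, sp=0xbb
body[0] sub  r1, r1, #49 -> r1=0xba
body[1] add  r3, r3, #22 -> r3=0xda
body[2] add  r6, r2, #37 -> r6=0x76
body[3] xor  r6, r0, r6 -> r6=0x0e
body[4] xor  r4, r3, r2 -> r4=0x8b
body[5] sub  r0, r0, r2 -> r0=0x27
body[6] mov  r0, r3 -> r0=0xda
body[7] add  r5, r1, #52 -> r5=0xee
epilogue: pop r4=0x71, sp=0xbc
epilogue: pop r3=0xc4, sp=0xbd
epilogue: pop r0=0x78, sp=0xbe
prologue pushed ['r0', 'r3', 'r4'] at ['0xbd', '0xbc', '0xbb']

MEM = 0x78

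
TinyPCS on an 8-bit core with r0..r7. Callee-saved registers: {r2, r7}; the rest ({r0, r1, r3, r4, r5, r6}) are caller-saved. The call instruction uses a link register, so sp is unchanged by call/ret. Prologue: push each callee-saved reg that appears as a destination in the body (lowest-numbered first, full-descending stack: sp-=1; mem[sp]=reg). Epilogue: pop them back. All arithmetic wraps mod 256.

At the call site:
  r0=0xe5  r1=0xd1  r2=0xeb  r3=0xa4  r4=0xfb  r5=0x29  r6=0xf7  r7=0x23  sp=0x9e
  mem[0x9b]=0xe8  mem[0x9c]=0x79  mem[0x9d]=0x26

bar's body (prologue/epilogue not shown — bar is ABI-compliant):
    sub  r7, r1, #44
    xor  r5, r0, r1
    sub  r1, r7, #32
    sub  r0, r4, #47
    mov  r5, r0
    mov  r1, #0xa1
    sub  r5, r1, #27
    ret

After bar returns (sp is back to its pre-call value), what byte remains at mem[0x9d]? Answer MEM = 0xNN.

prologue: push r7 -> mem[0x9d]=0x23, sp=0x9d
body[0] sub  r7, r1, #44 -> r7=0xa5
body[1] xor  r5, r0, r1 -> r5=0x34
body[2] sub  r1, r7, #32 -> r1=0x85
body[3] sub  r0, r4, #47 -> r0=0xcc
body[4] mov  r5, r0 -> r5=0xcc
body[5] mov  r1, #0xa1 -> r1=0xa1
body[6] sub  r5, r1, #27 -> r5=0x86
epilogue: pop r7=0x23, sp=0x9e
prologue pushed ['r7'] at ['0x9d']

MEM = 0x23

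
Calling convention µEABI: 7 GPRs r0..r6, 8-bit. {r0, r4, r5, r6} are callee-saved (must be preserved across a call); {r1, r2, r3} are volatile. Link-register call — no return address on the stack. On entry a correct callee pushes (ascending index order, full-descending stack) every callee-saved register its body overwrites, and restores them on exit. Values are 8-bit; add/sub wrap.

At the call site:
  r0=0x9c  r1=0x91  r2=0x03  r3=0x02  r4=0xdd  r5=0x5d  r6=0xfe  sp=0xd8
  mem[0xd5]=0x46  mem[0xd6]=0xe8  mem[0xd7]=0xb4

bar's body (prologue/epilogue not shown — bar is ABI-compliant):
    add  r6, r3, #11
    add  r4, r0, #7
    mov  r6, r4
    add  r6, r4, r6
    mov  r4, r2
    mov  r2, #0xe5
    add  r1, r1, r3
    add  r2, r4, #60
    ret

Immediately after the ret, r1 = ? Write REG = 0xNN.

prologue: push r4 → mem[0xd7]=0xdd, sp=0xd7
prologue: push r6 → mem[0xd6]=0xfe, sp=0xd6
body[0] add  r6, r3, #11 → r6=0x0d
body[1] add  r4, r0, #7 → r4=0xa3
body[2] mov  r6, r4 → r6=0xa3
body[3] add  r6, r4, r6 → r6=0x46
body[4] mov  r4, r2 → r4=0x03
body[5] mov  r2, #0xe5 → r2=0xe5
body[6] add  r1, r1, r3 → r1=0x93
body[7] add  r2, r4, #60 → r2=0x3f
epilogue: pop r6=0xfe, sp=0xd7
epilogue: pop r4=0xdd, sp=0xd8
r1 is caller-saved → body value

REG = 0x93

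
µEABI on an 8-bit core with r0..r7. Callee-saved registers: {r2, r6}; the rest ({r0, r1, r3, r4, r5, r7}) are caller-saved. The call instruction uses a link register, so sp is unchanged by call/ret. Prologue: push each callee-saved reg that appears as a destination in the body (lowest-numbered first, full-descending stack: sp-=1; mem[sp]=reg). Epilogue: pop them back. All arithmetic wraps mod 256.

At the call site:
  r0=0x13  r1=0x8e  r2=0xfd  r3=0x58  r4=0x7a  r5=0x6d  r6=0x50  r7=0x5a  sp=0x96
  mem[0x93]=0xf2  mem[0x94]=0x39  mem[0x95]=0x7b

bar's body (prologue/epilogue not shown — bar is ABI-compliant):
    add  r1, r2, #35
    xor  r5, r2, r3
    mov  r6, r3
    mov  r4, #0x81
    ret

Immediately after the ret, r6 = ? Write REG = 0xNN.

REG = 0x50

prologue: push r6 → mem[0x95]=0x50, sp=0x95
body[0] add  r1, r2, #35 → r1=0x20
body[1] xor  r5, r2, r3 → r5=0xa5
body[2] mov  r6, r3 → r6=0x58
body[3] mov  r4, #0x81 → r4=0x81
epilogue: pop r6=0x50, sp=0x96
r6 is callee-saved → restored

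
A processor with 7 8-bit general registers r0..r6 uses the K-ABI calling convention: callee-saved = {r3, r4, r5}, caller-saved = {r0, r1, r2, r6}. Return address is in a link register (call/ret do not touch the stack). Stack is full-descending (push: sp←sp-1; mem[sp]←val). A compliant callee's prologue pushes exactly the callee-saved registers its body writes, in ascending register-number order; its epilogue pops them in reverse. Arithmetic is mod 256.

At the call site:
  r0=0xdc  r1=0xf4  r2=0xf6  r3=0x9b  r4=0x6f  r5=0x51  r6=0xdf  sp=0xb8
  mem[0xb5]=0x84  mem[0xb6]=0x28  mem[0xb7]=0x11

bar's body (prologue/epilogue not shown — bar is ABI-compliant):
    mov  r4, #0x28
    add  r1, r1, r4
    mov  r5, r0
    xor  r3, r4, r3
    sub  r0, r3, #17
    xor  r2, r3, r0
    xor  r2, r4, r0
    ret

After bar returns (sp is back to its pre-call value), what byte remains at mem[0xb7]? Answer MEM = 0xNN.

prologue: push r3 → mem[0xb7]=0x9b, sp=0xb7
prologue: push r4 → mem[0xb6]=0x6f, sp=0xb6
prologue: push r5 → mem[0xb5]=0x51, sp=0xb5
body[0] mov  r4, #0x28 → r4=0x28
body[1] add  r1, r1, r4 → r1=0x1c
body[2] mov  r5, r0 → r5=0xdc
body[3] xor  r3, r4, r3 → r3=0xb3
body[4] sub  r0, r3, #17 → r0=0xa2
body[5] xor  r2, r3, r0 → r2=0x11
body[6] xor  r2, r4, r0 → r2=0x8a
epilogue: pop r5=0x51, sp=0xb6
epilogue: pop r4=0x6f, sp=0xb7
epilogue: pop r3=0x9b, sp=0xb8
prologue pushed ['r3', 'r4', 'r5'] at ['0xb7', '0xb6', '0xb5']

MEM = 0x9b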